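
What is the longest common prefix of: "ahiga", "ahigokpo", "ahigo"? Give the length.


Words: ahiga, ahigokpo, ahigo
  Position 0: all 'a' => match
  Position 1: all 'h' => match
  Position 2: all 'i' => match
  Position 3: all 'g' => match
  Position 4: ('a', 'o', 'o') => mismatch, stop
LCP = "ahig" (length 4)

4


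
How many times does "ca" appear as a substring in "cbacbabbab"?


Searching for "ca" in "cbacbabbab"
Scanning each position:
  Position 0: "cb" => no
  Position 1: "ba" => no
  Position 2: "ac" => no
  Position 3: "cb" => no
  Position 4: "ba" => no
  Position 5: "ab" => no
  Position 6: "bb" => no
  Position 7: "ba" => no
  Position 8: "ab" => no
Total occurrences: 0

0


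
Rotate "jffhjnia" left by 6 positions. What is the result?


Input: "jffhjnia", rotate left by 6
First 6 characters: "jffhjn"
Remaining characters: "ia"
Concatenate remaining + first: "ia" + "jffhjn" = "iajffhjn"

iajffhjn


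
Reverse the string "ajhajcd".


Input: ajhajcd
Reading characters right to left:
  Position 6: 'd'
  Position 5: 'c'
  Position 4: 'j'
  Position 3: 'a'
  Position 2: 'h'
  Position 1: 'j'
  Position 0: 'a'
Reversed: dcjahja

dcjahja


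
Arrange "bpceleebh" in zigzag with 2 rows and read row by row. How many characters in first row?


Zigzag "bpceleebh" into 2 rows:
Placing characters:
  'b' => row 0
  'p' => row 1
  'c' => row 0
  'e' => row 1
  'l' => row 0
  'e' => row 1
  'e' => row 0
  'b' => row 1
  'h' => row 0
Rows:
  Row 0: "bcleh"
  Row 1: "peeb"
First row length: 5

5


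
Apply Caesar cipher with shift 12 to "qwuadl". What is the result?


Caesar cipher: shift "qwuadl" by 12
  'q' (pos 16) + 12 = pos 2 = 'c'
  'w' (pos 22) + 12 = pos 8 = 'i'
  'u' (pos 20) + 12 = pos 6 = 'g'
  'a' (pos 0) + 12 = pos 12 = 'm'
  'd' (pos 3) + 12 = pos 15 = 'p'
  'l' (pos 11) + 12 = pos 23 = 'x'
Result: cigmpx

cigmpx


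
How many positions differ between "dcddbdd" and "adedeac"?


Comparing "dcddbdd" and "adedeac" position by position:
  Position 0: 'd' vs 'a' => DIFFER
  Position 1: 'c' vs 'd' => DIFFER
  Position 2: 'd' vs 'e' => DIFFER
  Position 3: 'd' vs 'd' => same
  Position 4: 'b' vs 'e' => DIFFER
  Position 5: 'd' vs 'a' => DIFFER
  Position 6: 'd' vs 'c' => DIFFER
Positions that differ: 6

6


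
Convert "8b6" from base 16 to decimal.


Input: "8b6" in base 16
Positional expansion:
  Digit '8' (value 8) x 16^2 = 2048
  Digit 'b' (value 11) x 16^1 = 176
  Digit '6' (value 6) x 16^0 = 6
Sum = 2230

2230


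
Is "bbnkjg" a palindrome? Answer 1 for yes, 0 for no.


Input: bbnkjg
Reversed: gjknbb
  Compare pos 0 ('b') with pos 5 ('g'): MISMATCH
  Compare pos 1 ('b') with pos 4 ('j'): MISMATCH
  Compare pos 2 ('n') with pos 3 ('k'): MISMATCH
Result: not a palindrome

0


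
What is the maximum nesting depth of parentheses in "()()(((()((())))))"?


Input: "()()(((()((())))))"
Tracking depth:
  Position 0 '(': depth becomes 1
  Position 1 ')': depth becomes 0
  Position 2 '(': depth becomes 1
  Position 3 ')': depth becomes 0
  Position 4 '(': depth becomes 1
  Position 5 '(': depth becomes 2
  Position 6 '(': depth becomes 3
  Position 7 '(': depth becomes 4
  Position 8 ')': depth becomes 3
  Position 9 '(': depth becomes 4
  Position 10 '(': depth becomes 5
  Position 11 '(': depth becomes 6
  Position 12 ')': depth becomes 5
  Position 13 ')': depth becomes 4
  Position 14 ')': depth becomes 3
  Position 15 ')': depth becomes 2
  Position 16 ')': depth becomes 1
  Position 17 ')': depth becomes 0
Maximum depth reached: 6

6


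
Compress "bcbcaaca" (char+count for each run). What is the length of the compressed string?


Input: bcbcaaca
Runs:
  'b' x 1 => "b1"
  'c' x 1 => "c1"
  'b' x 1 => "b1"
  'c' x 1 => "c1"
  'a' x 2 => "a2"
  'c' x 1 => "c1"
  'a' x 1 => "a1"
Compressed: "b1c1b1c1a2c1a1"
Compressed length: 14

14


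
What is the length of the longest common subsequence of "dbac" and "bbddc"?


LCS of "dbac" and "bbddc"
DP table:
           b    b    d    d    c
      0    0    0    0    0    0
  d   0    0    0    1    1    1
  b   0    1    1    1    1    1
  a   0    1    1    1    1    1
  c   0    1    1    1    1    2
LCS length = dp[4][5] = 2

2


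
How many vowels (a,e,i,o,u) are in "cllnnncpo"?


Input: cllnnncpo
Checking each character:
  'c' at position 0: consonant
  'l' at position 1: consonant
  'l' at position 2: consonant
  'n' at position 3: consonant
  'n' at position 4: consonant
  'n' at position 5: consonant
  'c' at position 6: consonant
  'p' at position 7: consonant
  'o' at position 8: vowel (running total: 1)
Total vowels: 1

1


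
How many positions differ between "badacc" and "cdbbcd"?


Comparing "badacc" and "cdbbcd" position by position:
  Position 0: 'b' vs 'c' => DIFFER
  Position 1: 'a' vs 'd' => DIFFER
  Position 2: 'd' vs 'b' => DIFFER
  Position 3: 'a' vs 'b' => DIFFER
  Position 4: 'c' vs 'c' => same
  Position 5: 'c' vs 'd' => DIFFER
Positions that differ: 5

5


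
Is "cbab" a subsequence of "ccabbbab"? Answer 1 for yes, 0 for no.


Check if "cbab" is a subsequence of "ccabbbab"
Greedy scan:
  Position 0 ('c'): matches sub[0] = 'c'
  Position 1 ('c'): no match needed
  Position 2 ('a'): no match needed
  Position 3 ('b'): matches sub[1] = 'b'
  Position 4 ('b'): no match needed
  Position 5 ('b'): no match needed
  Position 6 ('a'): matches sub[2] = 'a'
  Position 7 ('b'): matches sub[3] = 'b'
All 4 characters matched => is a subsequence

1


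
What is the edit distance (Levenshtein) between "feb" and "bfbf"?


Computing edit distance: "feb" -> "bfbf"
DP table:
           b    f    b    f
      0    1    2    3    4
  f   1    1    1    2    3
  e   2    2    2    2    3
  b   3    2    3    2    3
Edit distance = dp[3][4] = 3

3


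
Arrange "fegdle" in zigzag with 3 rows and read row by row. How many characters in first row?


Zigzag "fegdle" into 3 rows:
Placing characters:
  'f' => row 0
  'e' => row 1
  'g' => row 2
  'd' => row 1
  'l' => row 0
  'e' => row 1
Rows:
  Row 0: "fl"
  Row 1: "ede"
  Row 2: "g"
First row length: 2

2


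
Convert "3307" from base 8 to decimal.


Input: "3307" in base 8
Positional expansion:
  Digit '3' (value 3) x 8^3 = 1536
  Digit '3' (value 3) x 8^2 = 192
  Digit '0' (value 0) x 8^1 = 0
  Digit '7' (value 7) x 8^0 = 7
Sum = 1735

1735


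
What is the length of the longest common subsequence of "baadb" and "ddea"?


LCS of "baadb" and "ddea"
DP table:
           d    d    e    a
      0    0    0    0    0
  b   0    0    0    0    0
  a   0    0    0    0    1
  a   0    0    0    0    1
  d   0    1    1    1    1
  b   0    1    1    1    1
LCS length = dp[5][4] = 1

1


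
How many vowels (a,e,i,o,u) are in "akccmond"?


Input: akccmond
Checking each character:
  'a' at position 0: vowel (running total: 1)
  'k' at position 1: consonant
  'c' at position 2: consonant
  'c' at position 3: consonant
  'm' at position 4: consonant
  'o' at position 5: vowel (running total: 2)
  'n' at position 6: consonant
  'd' at position 7: consonant
Total vowels: 2

2


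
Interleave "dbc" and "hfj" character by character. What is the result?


Interleaving "dbc" and "hfj":
  Position 0: 'd' from first, 'h' from second => "dh"
  Position 1: 'b' from first, 'f' from second => "bf"
  Position 2: 'c' from first, 'j' from second => "cj"
Result: dhbfcj

dhbfcj


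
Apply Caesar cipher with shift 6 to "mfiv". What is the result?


Caesar cipher: shift "mfiv" by 6
  'm' (pos 12) + 6 = pos 18 = 's'
  'f' (pos 5) + 6 = pos 11 = 'l'
  'i' (pos 8) + 6 = pos 14 = 'o'
  'v' (pos 21) + 6 = pos 1 = 'b'
Result: slob

slob


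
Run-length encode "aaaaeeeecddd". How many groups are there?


Input: aaaaeeeecddd
Scanning for consecutive runs:
  Group 1: 'a' x 4 (positions 0-3)
  Group 2: 'e' x 4 (positions 4-7)
  Group 3: 'c' x 1 (positions 8-8)
  Group 4: 'd' x 3 (positions 9-11)
Total groups: 4

4


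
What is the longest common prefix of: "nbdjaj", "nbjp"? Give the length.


Words: nbdjaj, nbjp
  Position 0: all 'n' => match
  Position 1: all 'b' => match
  Position 2: ('d', 'j') => mismatch, stop
LCP = "nb" (length 2)

2


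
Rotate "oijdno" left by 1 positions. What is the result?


Input: "oijdno", rotate left by 1
First 1 characters: "o"
Remaining characters: "ijdno"
Concatenate remaining + first: "ijdno" + "o" = "ijdnoo"

ijdnoo


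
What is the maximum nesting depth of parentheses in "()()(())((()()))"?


Input: "()()(())((()()))"
Tracking depth:
  Position 0 '(': depth becomes 1
  Position 1 ')': depth becomes 0
  Position 2 '(': depth becomes 1
  Position 3 ')': depth becomes 0
  Position 4 '(': depth becomes 1
  Position 5 '(': depth becomes 2
  Position 6 ')': depth becomes 1
  Position 7 ')': depth becomes 0
  Position 8 '(': depth becomes 1
  Position 9 '(': depth becomes 2
  Position 10 '(': depth becomes 3
  Position 11 ')': depth becomes 2
  Position 12 '(': depth becomes 3
  Position 13 ')': depth becomes 2
  Position 14 ')': depth becomes 1
  Position 15 ')': depth becomes 0
Maximum depth reached: 3

3


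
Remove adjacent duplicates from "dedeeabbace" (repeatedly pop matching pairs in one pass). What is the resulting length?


Input: dedeeabbace
Stack-based adjacent duplicate removal:
  Read 'd': push. Stack: d
  Read 'e': push. Stack: de
  Read 'd': push. Stack: ded
  Read 'e': push. Stack: dede
  Read 'e': matches stack top 'e' => pop. Stack: ded
  Read 'a': push. Stack: deda
  Read 'b': push. Stack: dedab
  Read 'b': matches stack top 'b' => pop. Stack: deda
  Read 'a': matches stack top 'a' => pop. Stack: ded
  Read 'c': push. Stack: dedc
  Read 'e': push. Stack: dedce
Final stack: "dedce" (length 5)

5


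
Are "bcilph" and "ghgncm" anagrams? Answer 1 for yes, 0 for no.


Strings: "bcilph", "ghgncm"
Sorted first:  bchilp
Sorted second: cgghmn
Differ at position 0: 'b' vs 'c' => not anagrams

0


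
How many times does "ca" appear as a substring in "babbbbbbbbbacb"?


Searching for "ca" in "babbbbbbbbbacb"
Scanning each position:
  Position 0: "ba" => no
  Position 1: "ab" => no
  Position 2: "bb" => no
  Position 3: "bb" => no
  Position 4: "bb" => no
  Position 5: "bb" => no
  Position 6: "bb" => no
  Position 7: "bb" => no
  Position 8: "bb" => no
  Position 9: "bb" => no
  Position 10: "ba" => no
  Position 11: "ac" => no
  Position 12: "cb" => no
Total occurrences: 0

0


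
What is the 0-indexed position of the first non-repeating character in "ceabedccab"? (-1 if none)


Input: ceabedccab
Character frequencies:
  'a': 2
  'b': 2
  'c': 3
  'd': 1
  'e': 2
Scanning left to right for freq == 1:
  Position 0 ('c'): freq=3, skip
  Position 1 ('e'): freq=2, skip
  Position 2 ('a'): freq=2, skip
  Position 3 ('b'): freq=2, skip
  Position 4 ('e'): freq=2, skip
  Position 5 ('d'): unique! => answer = 5

5


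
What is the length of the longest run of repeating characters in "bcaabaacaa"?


Input: "bcaabaacaa"
Scanning for longest run:
  Position 1 ('c'): new char, reset run to 1
  Position 2 ('a'): new char, reset run to 1
  Position 3 ('a'): continues run of 'a', length=2
  Position 4 ('b'): new char, reset run to 1
  Position 5 ('a'): new char, reset run to 1
  Position 6 ('a'): continues run of 'a', length=2
  Position 7 ('c'): new char, reset run to 1
  Position 8 ('a'): new char, reset run to 1
  Position 9 ('a'): continues run of 'a', length=2
Longest run: 'a' with length 2

2


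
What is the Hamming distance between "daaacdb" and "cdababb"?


Comparing "daaacdb" and "cdababb" position by position:
  Position 0: 'd' vs 'c' => differ
  Position 1: 'a' vs 'd' => differ
  Position 2: 'a' vs 'a' => same
  Position 3: 'a' vs 'b' => differ
  Position 4: 'c' vs 'a' => differ
  Position 5: 'd' vs 'b' => differ
  Position 6: 'b' vs 'b' => same
Total differences (Hamming distance): 5

5


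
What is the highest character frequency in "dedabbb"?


Input: dedabbb
Character counts:
  'a': 1
  'b': 3
  'd': 2
  'e': 1
Maximum frequency: 3

3


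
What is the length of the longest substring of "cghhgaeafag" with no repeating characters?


Input: "cghhgaeafag"
Sliding window (track last position of each char):
  Position 0 ('c'): window [0,0] length 1 -- new best
  Position 1 ('g'): window [0,1] length 2 -- new best
  Position 2 ('h'): window [0,2] length 3 -- new best
  Position 3 ('h'): repeat (last at 2), move window start to 3
  Position 3 ('h'): window [3,3] length 1
  Position 4 ('g'): window [3,4] length 2
  Position 5 ('a'): window [3,5] length 3
  Position 6 ('e'): window [3,6] length 4 -- new best
  Position 7 ('a'): repeat (last at 5), move window start to 6
  Position 7 ('a'): window [6,7] length 2
  Position 8 ('f'): window [6,8] length 3
  Position 9 ('a'): repeat (last at 7), move window start to 8
  Position 9 ('a'): window [8,9] length 2
  Position 10 ('g'): window [8,10] length 3
Longest substring with no repeats: "hgae" with length 4

4


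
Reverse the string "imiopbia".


Input: imiopbia
Reading characters right to left:
  Position 7: 'a'
  Position 6: 'i'
  Position 5: 'b'
  Position 4: 'p'
  Position 3: 'o'
  Position 2: 'i'
  Position 1: 'm'
  Position 0: 'i'
Reversed: aibpoimi

aibpoimi


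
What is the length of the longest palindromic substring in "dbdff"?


Input: "dbdff"
Checking substrings for palindromes:
  [0:3] "dbd" (len 3) => palindrome
  [3:5] "ff" (len 2) => palindrome
Longest palindromic substring: "dbd" with length 3

3


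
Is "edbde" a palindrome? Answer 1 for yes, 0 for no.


Input: edbde
Reversed: edbde
  Compare pos 0 ('e') with pos 4 ('e'): match
  Compare pos 1 ('d') with pos 3 ('d'): match
Result: palindrome

1


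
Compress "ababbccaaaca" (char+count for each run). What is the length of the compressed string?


Input: ababbccaaaca
Runs:
  'a' x 1 => "a1"
  'b' x 1 => "b1"
  'a' x 1 => "a1"
  'b' x 2 => "b2"
  'c' x 2 => "c2"
  'a' x 3 => "a3"
  'c' x 1 => "c1"
  'a' x 1 => "a1"
Compressed: "a1b1a1b2c2a3c1a1"
Compressed length: 16

16


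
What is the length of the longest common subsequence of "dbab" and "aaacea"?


LCS of "dbab" and "aaacea"
DP table:
           a    a    a    c    e    a
      0    0    0    0    0    0    0
  d   0    0    0    0    0    0    0
  b   0    0    0    0    0    0    0
  a   0    1    1    1    1    1    1
  b   0    1    1    1    1    1    1
LCS length = dp[4][6] = 1

1


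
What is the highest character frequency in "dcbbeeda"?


Input: dcbbeeda
Character counts:
  'a': 1
  'b': 2
  'c': 1
  'd': 2
  'e': 2
Maximum frequency: 2

2


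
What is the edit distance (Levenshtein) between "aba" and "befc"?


Computing edit distance: "aba" -> "befc"
DP table:
           b    e    f    c
      0    1    2    3    4
  a   1    1    2    3    4
  b   2    1    2    3    4
  a   3    2    2    3    4
Edit distance = dp[3][4] = 4

4


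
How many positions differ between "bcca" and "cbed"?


Comparing "bcca" and "cbed" position by position:
  Position 0: 'b' vs 'c' => DIFFER
  Position 1: 'c' vs 'b' => DIFFER
  Position 2: 'c' vs 'e' => DIFFER
  Position 3: 'a' vs 'd' => DIFFER
Positions that differ: 4

4


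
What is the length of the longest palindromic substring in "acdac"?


Input: "acdac"
Checking substrings for palindromes:
  No multi-char palindromic substrings found
Longest palindromic substring: "a" with length 1

1


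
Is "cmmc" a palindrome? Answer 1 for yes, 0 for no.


Input: cmmc
Reversed: cmmc
  Compare pos 0 ('c') with pos 3 ('c'): match
  Compare pos 1 ('m') with pos 2 ('m'): match
Result: palindrome

1


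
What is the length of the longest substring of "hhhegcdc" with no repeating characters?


Input: "hhhegcdc"
Sliding window (track last position of each char):
  Position 0 ('h'): window [0,0] length 1 -- new best
  Position 1 ('h'): repeat (last at 0), move window start to 1
  Position 1 ('h'): window [1,1] length 1
  Position 2 ('h'): repeat (last at 1), move window start to 2
  Position 2 ('h'): window [2,2] length 1
  Position 3 ('e'): window [2,3] length 2 -- new best
  Position 4 ('g'): window [2,4] length 3 -- new best
  Position 5 ('c'): window [2,5] length 4 -- new best
  Position 6 ('d'): window [2,6] length 5 -- new best
  Position 7 ('c'): repeat (last at 5), move window start to 6
  Position 7 ('c'): window [6,7] length 2
Longest substring with no repeats: "hegcd" with length 5

5


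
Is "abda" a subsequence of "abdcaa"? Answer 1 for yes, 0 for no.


Check if "abda" is a subsequence of "abdcaa"
Greedy scan:
  Position 0 ('a'): matches sub[0] = 'a'
  Position 1 ('b'): matches sub[1] = 'b'
  Position 2 ('d'): matches sub[2] = 'd'
  Position 3 ('c'): no match needed
  Position 4 ('a'): matches sub[3] = 'a'
  Position 5 ('a'): no match needed
All 4 characters matched => is a subsequence

1


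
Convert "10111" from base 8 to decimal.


Input: "10111" in base 8
Positional expansion:
  Digit '1' (value 1) x 8^4 = 4096
  Digit '0' (value 0) x 8^3 = 0
  Digit '1' (value 1) x 8^2 = 64
  Digit '1' (value 1) x 8^1 = 8
  Digit '1' (value 1) x 8^0 = 1
Sum = 4169

4169


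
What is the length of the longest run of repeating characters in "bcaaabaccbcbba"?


Input: "bcaaabaccbcbba"
Scanning for longest run:
  Position 1 ('c'): new char, reset run to 1
  Position 2 ('a'): new char, reset run to 1
  Position 3 ('a'): continues run of 'a', length=2
  Position 4 ('a'): continues run of 'a', length=3
  Position 5 ('b'): new char, reset run to 1
  Position 6 ('a'): new char, reset run to 1
  Position 7 ('c'): new char, reset run to 1
  Position 8 ('c'): continues run of 'c', length=2
  Position 9 ('b'): new char, reset run to 1
  Position 10 ('c'): new char, reset run to 1
  Position 11 ('b'): new char, reset run to 1
  Position 12 ('b'): continues run of 'b', length=2
  Position 13 ('a'): new char, reset run to 1
Longest run: 'a' with length 3

3


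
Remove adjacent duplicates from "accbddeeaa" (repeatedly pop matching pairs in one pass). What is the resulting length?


Input: accbddeeaa
Stack-based adjacent duplicate removal:
  Read 'a': push. Stack: a
  Read 'c': push. Stack: ac
  Read 'c': matches stack top 'c' => pop. Stack: a
  Read 'b': push. Stack: ab
  Read 'd': push. Stack: abd
  Read 'd': matches stack top 'd' => pop. Stack: ab
  Read 'e': push. Stack: abe
  Read 'e': matches stack top 'e' => pop. Stack: ab
  Read 'a': push. Stack: aba
  Read 'a': matches stack top 'a' => pop. Stack: ab
Final stack: "ab" (length 2)

2


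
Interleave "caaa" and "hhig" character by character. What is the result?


Interleaving "caaa" and "hhig":
  Position 0: 'c' from first, 'h' from second => "ch"
  Position 1: 'a' from first, 'h' from second => "ah"
  Position 2: 'a' from first, 'i' from second => "ai"
  Position 3: 'a' from first, 'g' from second => "ag"
Result: chahaiag

chahaiag


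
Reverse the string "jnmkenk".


Input: jnmkenk
Reading characters right to left:
  Position 6: 'k'
  Position 5: 'n'
  Position 4: 'e'
  Position 3: 'k'
  Position 2: 'm'
  Position 1: 'n'
  Position 0: 'j'
Reversed: knekmnj

knekmnj


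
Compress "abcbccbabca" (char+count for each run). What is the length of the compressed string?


Input: abcbccbabca
Runs:
  'a' x 1 => "a1"
  'b' x 1 => "b1"
  'c' x 1 => "c1"
  'b' x 1 => "b1"
  'c' x 2 => "c2"
  'b' x 1 => "b1"
  'a' x 1 => "a1"
  'b' x 1 => "b1"
  'c' x 1 => "c1"
  'a' x 1 => "a1"
Compressed: "a1b1c1b1c2b1a1b1c1a1"
Compressed length: 20

20


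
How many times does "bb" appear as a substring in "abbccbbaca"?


Searching for "bb" in "abbccbbaca"
Scanning each position:
  Position 0: "ab" => no
  Position 1: "bb" => MATCH
  Position 2: "bc" => no
  Position 3: "cc" => no
  Position 4: "cb" => no
  Position 5: "bb" => MATCH
  Position 6: "ba" => no
  Position 7: "ac" => no
  Position 8: "ca" => no
Total occurrences: 2

2


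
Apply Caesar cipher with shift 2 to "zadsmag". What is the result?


Caesar cipher: shift "zadsmag" by 2
  'z' (pos 25) + 2 = pos 1 = 'b'
  'a' (pos 0) + 2 = pos 2 = 'c'
  'd' (pos 3) + 2 = pos 5 = 'f'
  's' (pos 18) + 2 = pos 20 = 'u'
  'm' (pos 12) + 2 = pos 14 = 'o'
  'a' (pos 0) + 2 = pos 2 = 'c'
  'g' (pos 6) + 2 = pos 8 = 'i'
Result: bcfuoci

bcfuoci


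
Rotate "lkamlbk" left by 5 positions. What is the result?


Input: "lkamlbk", rotate left by 5
First 5 characters: "lkaml"
Remaining characters: "bk"
Concatenate remaining + first: "bk" + "lkaml" = "bklkaml"

bklkaml


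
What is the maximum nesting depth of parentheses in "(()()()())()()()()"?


Input: "(()()()())()()()()"
Tracking depth:
  Position 0 '(': depth becomes 1
  Position 1 '(': depth becomes 2
  Position 2 ')': depth becomes 1
  Position 3 '(': depth becomes 2
  Position 4 ')': depth becomes 1
  Position 5 '(': depth becomes 2
  Position 6 ')': depth becomes 1
  Position 7 '(': depth becomes 2
  Position 8 ')': depth becomes 1
  Position 9 ')': depth becomes 0
  Position 10 '(': depth becomes 1
  Position 11 ')': depth becomes 0
  Position 12 '(': depth becomes 1
  Position 13 ')': depth becomes 0
  Position 14 '(': depth becomes 1
  Position 15 ')': depth becomes 0
  Position 16 '(': depth becomes 1
  Position 17 ')': depth becomes 0
Maximum depth reached: 2

2


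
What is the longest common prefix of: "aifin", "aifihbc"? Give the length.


Words: aifin, aifihbc
  Position 0: all 'a' => match
  Position 1: all 'i' => match
  Position 2: all 'f' => match
  Position 3: all 'i' => match
  Position 4: ('n', 'h') => mismatch, stop
LCP = "aifi" (length 4)

4


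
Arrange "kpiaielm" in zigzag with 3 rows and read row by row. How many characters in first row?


Zigzag "kpiaielm" into 3 rows:
Placing characters:
  'k' => row 0
  'p' => row 1
  'i' => row 2
  'a' => row 1
  'i' => row 0
  'e' => row 1
  'l' => row 2
  'm' => row 1
Rows:
  Row 0: "ki"
  Row 1: "paem"
  Row 2: "il"
First row length: 2

2


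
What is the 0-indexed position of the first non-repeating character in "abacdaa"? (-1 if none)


Input: abacdaa
Character frequencies:
  'a': 4
  'b': 1
  'c': 1
  'd': 1
Scanning left to right for freq == 1:
  Position 0 ('a'): freq=4, skip
  Position 1 ('b'): unique! => answer = 1

1


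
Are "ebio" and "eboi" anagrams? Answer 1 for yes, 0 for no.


Strings: "ebio", "eboi"
Sorted first:  beio
Sorted second: beio
Sorted forms match => anagrams

1


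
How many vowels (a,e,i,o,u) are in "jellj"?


Input: jellj
Checking each character:
  'j' at position 0: consonant
  'e' at position 1: vowel (running total: 1)
  'l' at position 2: consonant
  'l' at position 3: consonant
  'j' at position 4: consonant
Total vowels: 1

1


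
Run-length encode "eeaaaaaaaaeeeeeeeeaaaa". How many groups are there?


Input: eeaaaaaaaaeeeeeeeeaaaa
Scanning for consecutive runs:
  Group 1: 'e' x 2 (positions 0-1)
  Group 2: 'a' x 8 (positions 2-9)
  Group 3: 'e' x 8 (positions 10-17)
  Group 4: 'a' x 4 (positions 18-21)
Total groups: 4

4


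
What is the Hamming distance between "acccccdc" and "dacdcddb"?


Comparing "acccccdc" and "dacdcddb" position by position:
  Position 0: 'a' vs 'd' => differ
  Position 1: 'c' vs 'a' => differ
  Position 2: 'c' vs 'c' => same
  Position 3: 'c' vs 'd' => differ
  Position 4: 'c' vs 'c' => same
  Position 5: 'c' vs 'd' => differ
  Position 6: 'd' vs 'd' => same
  Position 7: 'c' vs 'b' => differ
Total differences (Hamming distance): 5

5


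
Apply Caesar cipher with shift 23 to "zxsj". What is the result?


Caesar cipher: shift "zxsj" by 23
  'z' (pos 25) + 23 = pos 22 = 'w'
  'x' (pos 23) + 23 = pos 20 = 'u'
  's' (pos 18) + 23 = pos 15 = 'p'
  'j' (pos 9) + 23 = pos 6 = 'g'
Result: wupg

wupg


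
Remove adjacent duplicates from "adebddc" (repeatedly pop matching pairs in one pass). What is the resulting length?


Input: adebddc
Stack-based adjacent duplicate removal:
  Read 'a': push. Stack: a
  Read 'd': push. Stack: ad
  Read 'e': push. Stack: ade
  Read 'b': push. Stack: adeb
  Read 'd': push. Stack: adebd
  Read 'd': matches stack top 'd' => pop. Stack: adeb
  Read 'c': push. Stack: adebc
Final stack: "adebc" (length 5)

5


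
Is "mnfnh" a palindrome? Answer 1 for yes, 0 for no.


Input: mnfnh
Reversed: hnfnm
  Compare pos 0 ('m') with pos 4 ('h'): MISMATCH
  Compare pos 1 ('n') with pos 3 ('n'): match
Result: not a palindrome

0


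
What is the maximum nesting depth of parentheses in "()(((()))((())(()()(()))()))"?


Input: "()(((()))((())(()()(()))()))"
Tracking depth:
  Position 0 '(': depth becomes 1
  Position 1 ')': depth becomes 0
  Position 2 '(': depth becomes 1
  Position 3 '(': depth becomes 2
  Position 4 '(': depth becomes 3
  Position 5 '(': depth becomes 4
  Position 6 ')': depth becomes 3
  Position 7 ')': depth becomes 2
  Position 8 ')': depth becomes 1
  Position 9 '(': depth becomes 2
  Position 10 '(': depth becomes 3
  Position 11 '(': depth becomes 4
  Position 12 ')': depth becomes 3
  Position 13 ')': depth becomes 2
  Position 14 '(': depth becomes 3
  Position 15 '(': depth becomes 4
  Position 16 ')': depth becomes 3
  Position 17 '(': depth becomes 4
  Position 18 ')': depth becomes 3
  Position 19 '(': depth becomes 4
  Position 20 '(': depth becomes 5
  Position 21 ')': depth becomes 4
  Position 22 ')': depth becomes 3
  Position 23 ')': depth becomes 2
  Position 24 '(': depth becomes 3
  Position 25 ')': depth becomes 2
  Position 26 ')': depth becomes 1
  Position 27 ')': depth becomes 0
Maximum depth reached: 5

5


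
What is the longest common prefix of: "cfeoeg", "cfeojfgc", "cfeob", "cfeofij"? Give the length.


Words: cfeoeg, cfeojfgc, cfeob, cfeofij
  Position 0: all 'c' => match
  Position 1: all 'f' => match
  Position 2: all 'e' => match
  Position 3: all 'o' => match
  Position 4: ('e', 'j', 'b', 'f') => mismatch, stop
LCP = "cfeo" (length 4)

4


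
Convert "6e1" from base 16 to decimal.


Input: "6e1" in base 16
Positional expansion:
  Digit '6' (value 6) x 16^2 = 1536
  Digit 'e' (value 14) x 16^1 = 224
  Digit '1' (value 1) x 16^0 = 1
Sum = 1761

1761


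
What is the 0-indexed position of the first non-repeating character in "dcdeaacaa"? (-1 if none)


Input: dcdeaacaa
Character frequencies:
  'a': 4
  'c': 2
  'd': 2
  'e': 1
Scanning left to right for freq == 1:
  Position 0 ('d'): freq=2, skip
  Position 1 ('c'): freq=2, skip
  Position 2 ('d'): freq=2, skip
  Position 3 ('e'): unique! => answer = 3

3


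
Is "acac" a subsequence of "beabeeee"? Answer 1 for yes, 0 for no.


Check if "acac" is a subsequence of "beabeeee"
Greedy scan:
  Position 0 ('b'): no match needed
  Position 1 ('e'): no match needed
  Position 2 ('a'): matches sub[0] = 'a'
  Position 3 ('b'): no match needed
  Position 4 ('e'): no match needed
  Position 5 ('e'): no match needed
  Position 6 ('e'): no match needed
  Position 7 ('e'): no match needed
Only matched 1/4 characters => not a subsequence

0


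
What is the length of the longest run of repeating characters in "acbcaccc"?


Input: "acbcaccc"
Scanning for longest run:
  Position 1 ('c'): new char, reset run to 1
  Position 2 ('b'): new char, reset run to 1
  Position 3 ('c'): new char, reset run to 1
  Position 4 ('a'): new char, reset run to 1
  Position 5 ('c'): new char, reset run to 1
  Position 6 ('c'): continues run of 'c', length=2
  Position 7 ('c'): continues run of 'c', length=3
Longest run: 'c' with length 3

3


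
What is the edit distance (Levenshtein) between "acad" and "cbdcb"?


Computing edit distance: "acad" -> "cbdcb"
DP table:
           c    b    d    c    b
      0    1    2    3    4    5
  a   1    1    2    3    4    5
  c   2    1    2    3    3    4
  a   3    2    2    3    4    4
  d   4    3    3    2    3    4
Edit distance = dp[4][5] = 4

4


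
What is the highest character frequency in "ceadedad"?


Input: ceadedad
Character counts:
  'a': 2
  'c': 1
  'd': 3
  'e': 2
Maximum frequency: 3

3


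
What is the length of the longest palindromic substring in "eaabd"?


Input: "eaabd"
Checking substrings for palindromes:
  [1:3] "aa" (len 2) => palindrome
Longest palindromic substring: "aa" with length 2

2


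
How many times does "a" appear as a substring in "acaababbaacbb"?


Searching for "a" in "acaababbaacbb"
Scanning each position:
  Position 0: "a" => MATCH
  Position 1: "c" => no
  Position 2: "a" => MATCH
  Position 3: "a" => MATCH
  Position 4: "b" => no
  Position 5: "a" => MATCH
  Position 6: "b" => no
  Position 7: "b" => no
  Position 8: "a" => MATCH
  Position 9: "a" => MATCH
  Position 10: "c" => no
  Position 11: "b" => no
  Position 12: "b" => no
Total occurrences: 6

6


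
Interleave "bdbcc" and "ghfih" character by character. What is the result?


Interleaving "bdbcc" and "ghfih":
  Position 0: 'b' from first, 'g' from second => "bg"
  Position 1: 'd' from first, 'h' from second => "dh"
  Position 2: 'b' from first, 'f' from second => "bf"
  Position 3: 'c' from first, 'i' from second => "ci"
  Position 4: 'c' from first, 'h' from second => "ch"
Result: bgdhbfcich

bgdhbfcich


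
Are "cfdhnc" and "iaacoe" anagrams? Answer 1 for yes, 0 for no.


Strings: "cfdhnc", "iaacoe"
Sorted first:  ccdfhn
Sorted second: aaceio
Differ at position 0: 'c' vs 'a' => not anagrams

0


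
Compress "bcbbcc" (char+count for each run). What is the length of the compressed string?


Input: bcbbcc
Runs:
  'b' x 1 => "b1"
  'c' x 1 => "c1"
  'b' x 2 => "b2"
  'c' x 2 => "c2"
Compressed: "b1c1b2c2"
Compressed length: 8

8


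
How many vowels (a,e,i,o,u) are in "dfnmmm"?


Input: dfnmmm
Checking each character:
  'd' at position 0: consonant
  'f' at position 1: consonant
  'n' at position 2: consonant
  'm' at position 3: consonant
  'm' at position 4: consonant
  'm' at position 5: consonant
Total vowels: 0

0


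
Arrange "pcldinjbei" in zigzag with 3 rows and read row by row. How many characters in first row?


Zigzag "pcldinjbei" into 3 rows:
Placing characters:
  'p' => row 0
  'c' => row 1
  'l' => row 2
  'd' => row 1
  'i' => row 0
  'n' => row 1
  'j' => row 2
  'b' => row 1
  'e' => row 0
  'i' => row 1
Rows:
  Row 0: "pie"
  Row 1: "cdnbi"
  Row 2: "lj"
First row length: 3

3


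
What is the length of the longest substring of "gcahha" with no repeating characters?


Input: "gcahha"
Sliding window (track last position of each char):
  Position 0 ('g'): window [0,0] length 1 -- new best
  Position 1 ('c'): window [0,1] length 2 -- new best
  Position 2 ('a'): window [0,2] length 3 -- new best
  Position 3 ('h'): window [0,3] length 4 -- new best
  Position 4 ('h'): repeat (last at 3), move window start to 4
  Position 4 ('h'): window [4,4] length 1
  Position 5 ('a'): window [4,5] length 2
Longest substring with no repeats: "gcah" with length 4

4


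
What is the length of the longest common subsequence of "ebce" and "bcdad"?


LCS of "ebce" and "bcdad"
DP table:
           b    c    d    a    d
      0    0    0    0    0    0
  e   0    0    0    0    0    0
  b   0    1    1    1    1    1
  c   0    1    2    2    2    2
  e   0    1    2    2    2    2
LCS length = dp[4][5] = 2

2


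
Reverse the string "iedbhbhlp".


Input: iedbhbhlp
Reading characters right to left:
  Position 8: 'p'
  Position 7: 'l'
  Position 6: 'h'
  Position 5: 'b'
  Position 4: 'h'
  Position 3: 'b'
  Position 2: 'd'
  Position 1: 'e'
  Position 0: 'i'
Reversed: plhbhbdei

plhbhbdei


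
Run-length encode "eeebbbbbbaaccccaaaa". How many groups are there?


Input: eeebbbbbbaaccccaaaa
Scanning for consecutive runs:
  Group 1: 'e' x 3 (positions 0-2)
  Group 2: 'b' x 6 (positions 3-8)
  Group 3: 'a' x 2 (positions 9-10)
  Group 4: 'c' x 4 (positions 11-14)
  Group 5: 'a' x 4 (positions 15-18)
Total groups: 5

5


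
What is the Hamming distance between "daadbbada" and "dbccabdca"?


Comparing "daadbbada" and "dbccabdca" position by position:
  Position 0: 'd' vs 'd' => same
  Position 1: 'a' vs 'b' => differ
  Position 2: 'a' vs 'c' => differ
  Position 3: 'd' vs 'c' => differ
  Position 4: 'b' vs 'a' => differ
  Position 5: 'b' vs 'b' => same
  Position 6: 'a' vs 'd' => differ
  Position 7: 'd' vs 'c' => differ
  Position 8: 'a' vs 'a' => same
Total differences (Hamming distance): 6

6


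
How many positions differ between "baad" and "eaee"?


Comparing "baad" and "eaee" position by position:
  Position 0: 'b' vs 'e' => DIFFER
  Position 1: 'a' vs 'a' => same
  Position 2: 'a' vs 'e' => DIFFER
  Position 3: 'd' vs 'e' => DIFFER
Positions that differ: 3

3


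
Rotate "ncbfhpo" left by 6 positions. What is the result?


Input: "ncbfhpo", rotate left by 6
First 6 characters: "ncbfhp"
Remaining characters: "o"
Concatenate remaining + first: "o" + "ncbfhp" = "oncbfhp"

oncbfhp


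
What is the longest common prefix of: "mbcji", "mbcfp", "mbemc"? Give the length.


Words: mbcji, mbcfp, mbemc
  Position 0: all 'm' => match
  Position 1: all 'b' => match
  Position 2: ('c', 'c', 'e') => mismatch, stop
LCP = "mb" (length 2)

2


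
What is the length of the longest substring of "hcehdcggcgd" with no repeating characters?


Input: "hcehdcggcgd"
Sliding window (track last position of each char):
  Position 0 ('h'): window [0,0] length 1 -- new best
  Position 1 ('c'): window [0,1] length 2 -- new best
  Position 2 ('e'): window [0,2] length 3 -- new best
  Position 3 ('h'): repeat (last at 0), move window start to 1
  Position 3 ('h'): window [1,3] length 3
  Position 4 ('d'): window [1,4] length 4 -- new best
  Position 5 ('c'): repeat (last at 1), move window start to 2
  Position 5 ('c'): window [2,5] length 4
  Position 6 ('g'): window [2,6] length 5 -- new best
  Position 7 ('g'): repeat (last at 6), move window start to 7
  Position 7 ('g'): window [7,7] length 1
  Position 8 ('c'): window [7,8] length 2
  Position 9 ('g'): repeat (last at 7), move window start to 8
  Position 9 ('g'): window [8,9] length 2
  Position 10 ('d'): window [8,10] length 3
Longest substring with no repeats: "ehdcg" with length 5

5


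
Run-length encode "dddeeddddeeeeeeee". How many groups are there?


Input: dddeeddddeeeeeeee
Scanning for consecutive runs:
  Group 1: 'd' x 3 (positions 0-2)
  Group 2: 'e' x 2 (positions 3-4)
  Group 3: 'd' x 4 (positions 5-8)
  Group 4: 'e' x 8 (positions 9-16)
Total groups: 4

4


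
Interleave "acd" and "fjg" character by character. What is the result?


Interleaving "acd" and "fjg":
  Position 0: 'a' from first, 'f' from second => "af"
  Position 1: 'c' from first, 'j' from second => "cj"
  Position 2: 'd' from first, 'g' from second => "dg"
Result: afcjdg

afcjdg


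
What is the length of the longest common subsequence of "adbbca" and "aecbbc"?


LCS of "adbbca" and "aecbbc"
DP table:
           a    e    c    b    b    c
      0    0    0    0    0    0    0
  a   0    1    1    1    1    1    1
  d   0    1    1    1    1    1    1
  b   0    1    1    1    2    2    2
  b   0    1    1    1    2    3    3
  c   0    1    1    2    2    3    4
  a   0    1    1    2    2    3    4
LCS length = dp[6][6] = 4

4


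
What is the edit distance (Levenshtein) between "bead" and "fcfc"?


Computing edit distance: "bead" -> "fcfc"
DP table:
           f    c    f    c
      0    1    2    3    4
  b   1    1    2    3    4
  e   2    2    2    3    4
  a   3    3    3    3    4
  d   4    4    4    4    4
Edit distance = dp[4][4] = 4

4


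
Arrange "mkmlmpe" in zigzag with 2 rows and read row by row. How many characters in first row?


Zigzag "mkmlmpe" into 2 rows:
Placing characters:
  'm' => row 0
  'k' => row 1
  'm' => row 0
  'l' => row 1
  'm' => row 0
  'p' => row 1
  'e' => row 0
Rows:
  Row 0: "mmme"
  Row 1: "klp"
First row length: 4

4


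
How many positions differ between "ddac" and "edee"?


Comparing "ddac" and "edee" position by position:
  Position 0: 'd' vs 'e' => DIFFER
  Position 1: 'd' vs 'd' => same
  Position 2: 'a' vs 'e' => DIFFER
  Position 3: 'c' vs 'e' => DIFFER
Positions that differ: 3

3


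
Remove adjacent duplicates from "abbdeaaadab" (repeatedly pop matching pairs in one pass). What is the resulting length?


Input: abbdeaaadab
Stack-based adjacent duplicate removal:
  Read 'a': push. Stack: a
  Read 'b': push. Stack: ab
  Read 'b': matches stack top 'b' => pop. Stack: a
  Read 'd': push. Stack: ad
  Read 'e': push. Stack: ade
  Read 'a': push. Stack: adea
  Read 'a': matches stack top 'a' => pop. Stack: ade
  Read 'a': push. Stack: adea
  Read 'd': push. Stack: adead
  Read 'a': push. Stack: adeada
  Read 'b': push. Stack: adeadab
Final stack: "adeadab" (length 7)

7


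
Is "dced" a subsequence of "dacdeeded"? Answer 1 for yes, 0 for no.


Check if "dced" is a subsequence of "dacdeeded"
Greedy scan:
  Position 0 ('d'): matches sub[0] = 'd'
  Position 1 ('a'): no match needed
  Position 2 ('c'): matches sub[1] = 'c'
  Position 3 ('d'): no match needed
  Position 4 ('e'): matches sub[2] = 'e'
  Position 5 ('e'): no match needed
  Position 6 ('d'): matches sub[3] = 'd'
  Position 7 ('e'): no match needed
  Position 8 ('d'): no match needed
All 4 characters matched => is a subsequence

1


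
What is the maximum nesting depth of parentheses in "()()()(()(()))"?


Input: "()()()(()(()))"
Tracking depth:
  Position 0 '(': depth becomes 1
  Position 1 ')': depth becomes 0
  Position 2 '(': depth becomes 1
  Position 3 ')': depth becomes 0
  Position 4 '(': depth becomes 1
  Position 5 ')': depth becomes 0
  Position 6 '(': depth becomes 1
  Position 7 '(': depth becomes 2
  Position 8 ')': depth becomes 1
  Position 9 '(': depth becomes 2
  Position 10 '(': depth becomes 3
  Position 11 ')': depth becomes 2
  Position 12 ')': depth becomes 1
  Position 13 ')': depth becomes 0
Maximum depth reached: 3

3


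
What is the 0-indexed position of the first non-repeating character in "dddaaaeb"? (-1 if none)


Input: dddaaaeb
Character frequencies:
  'a': 3
  'b': 1
  'd': 3
  'e': 1
Scanning left to right for freq == 1:
  Position 0 ('d'): freq=3, skip
  Position 1 ('d'): freq=3, skip
  Position 2 ('d'): freq=3, skip
  Position 3 ('a'): freq=3, skip
  Position 4 ('a'): freq=3, skip
  Position 5 ('a'): freq=3, skip
  Position 6 ('e'): unique! => answer = 6

6


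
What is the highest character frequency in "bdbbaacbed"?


Input: bdbbaacbed
Character counts:
  'a': 2
  'b': 4
  'c': 1
  'd': 2
  'e': 1
Maximum frequency: 4

4


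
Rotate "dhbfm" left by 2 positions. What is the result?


Input: "dhbfm", rotate left by 2
First 2 characters: "dh"
Remaining characters: "bfm"
Concatenate remaining + first: "bfm" + "dh" = "bfmdh"

bfmdh


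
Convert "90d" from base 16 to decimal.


Input: "90d" in base 16
Positional expansion:
  Digit '9' (value 9) x 16^2 = 2304
  Digit '0' (value 0) x 16^1 = 0
  Digit 'd' (value 13) x 16^0 = 13
Sum = 2317

2317


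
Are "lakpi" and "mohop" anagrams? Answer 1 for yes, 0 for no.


Strings: "lakpi", "mohop"
Sorted first:  aiklp
Sorted second: hmoop
Differ at position 0: 'a' vs 'h' => not anagrams

0


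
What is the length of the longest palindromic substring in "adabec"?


Input: "adabec"
Checking substrings for palindromes:
  [0:3] "ada" (len 3) => palindrome
Longest palindromic substring: "ada" with length 3

3


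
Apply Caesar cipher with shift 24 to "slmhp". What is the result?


Caesar cipher: shift "slmhp" by 24
  's' (pos 18) + 24 = pos 16 = 'q'
  'l' (pos 11) + 24 = pos 9 = 'j'
  'm' (pos 12) + 24 = pos 10 = 'k'
  'h' (pos 7) + 24 = pos 5 = 'f'
  'p' (pos 15) + 24 = pos 13 = 'n'
Result: qjkfn

qjkfn


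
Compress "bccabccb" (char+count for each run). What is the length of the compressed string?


Input: bccabccb
Runs:
  'b' x 1 => "b1"
  'c' x 2 => "c2"
  'a' x 1 => "a1"
  'b' x 1 => "b1"
  'c' x 2 => "c2"
  'b' x 1 => "b1"
Compressed: "b1c2a1b1c2b1"
Compressed length: 12

12


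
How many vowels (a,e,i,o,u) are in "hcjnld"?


Input: hcjnld
Checking each character:
  'h' at position 0: consonant
  'c' at position 1: consonant
  'j' at position 2: consonant
  'n' at position 3: consonant
  'l' at position 4: consonant
  'd' at position 5: consonant
Total vowels: 0

0
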